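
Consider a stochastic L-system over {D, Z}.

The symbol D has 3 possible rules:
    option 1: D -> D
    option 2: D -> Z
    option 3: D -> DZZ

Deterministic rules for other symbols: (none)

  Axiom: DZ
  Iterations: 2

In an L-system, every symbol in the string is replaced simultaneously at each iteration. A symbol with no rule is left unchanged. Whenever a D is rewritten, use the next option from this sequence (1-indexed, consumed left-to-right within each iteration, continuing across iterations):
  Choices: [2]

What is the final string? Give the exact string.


Answer: ZZ

Derivation:
Step 0: DZ
Step 1: ZZ  (used choices [2])
Step 2: ZZ  (used choices [])


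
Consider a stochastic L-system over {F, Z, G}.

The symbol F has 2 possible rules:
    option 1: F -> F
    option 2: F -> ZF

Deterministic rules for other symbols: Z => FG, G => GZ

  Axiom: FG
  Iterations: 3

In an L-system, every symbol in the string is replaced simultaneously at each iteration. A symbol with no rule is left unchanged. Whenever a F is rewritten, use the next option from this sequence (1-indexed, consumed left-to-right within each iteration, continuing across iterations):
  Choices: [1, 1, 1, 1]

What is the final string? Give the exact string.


Answer: FGZFGFGZ

Derivation:
Step 0: FG
Step 1: FGZ  (used choices [1])
Step 2: FGZFG  (used choices [1])
Step 3: FGZFGFGZ  (used choices [1, 1])


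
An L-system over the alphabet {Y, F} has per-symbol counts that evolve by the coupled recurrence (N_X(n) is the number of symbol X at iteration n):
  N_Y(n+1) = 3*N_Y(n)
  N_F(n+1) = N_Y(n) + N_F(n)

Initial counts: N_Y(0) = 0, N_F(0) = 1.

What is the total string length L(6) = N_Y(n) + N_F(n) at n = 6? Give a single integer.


Answer: 1

Derivation:
Step 0: N_Y=0, N_F=1, L=1
Step 1: N_Y=0, N_F=1, L=1
Step 2: N_Y=0, N_F=1, L=1
Step 3: N_Y=0, N_F=1, L=1
Step 4: N_Y=0, N_F=1, L=1
Step 5: N_Y=0, N_F=1, L=1
Step 6: N_Y=0, N_F=1, L=1


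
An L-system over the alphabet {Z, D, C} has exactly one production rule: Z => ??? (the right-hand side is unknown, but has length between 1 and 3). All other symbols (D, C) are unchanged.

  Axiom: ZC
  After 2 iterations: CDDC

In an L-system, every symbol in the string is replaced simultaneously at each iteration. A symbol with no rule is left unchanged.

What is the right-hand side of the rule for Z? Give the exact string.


Trying Z => CDD:
  Step 0: ZC
  Step 1: CDDC
  Step 2: CDDC
Matches the given result.

Answer: CDD


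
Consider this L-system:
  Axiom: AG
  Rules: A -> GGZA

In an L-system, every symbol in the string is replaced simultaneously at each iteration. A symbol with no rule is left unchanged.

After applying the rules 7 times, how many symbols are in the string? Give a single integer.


Step 0: length = 2
Step 1: length = 5
Step 2: length = 8
Step 3: length = 11
Step 4: length = 14
Step 5: length = 17
Step 6: length = 20
Step 7: length = 23

Answer: 23


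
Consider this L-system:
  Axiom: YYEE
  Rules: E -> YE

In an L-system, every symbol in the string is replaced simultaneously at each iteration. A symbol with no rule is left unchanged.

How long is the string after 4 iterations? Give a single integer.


Step 0: length = 4
Step 1: length = 6
Step 2: length = 8
Step 3: length = 10
Step 4: length = 12

Answer: 12


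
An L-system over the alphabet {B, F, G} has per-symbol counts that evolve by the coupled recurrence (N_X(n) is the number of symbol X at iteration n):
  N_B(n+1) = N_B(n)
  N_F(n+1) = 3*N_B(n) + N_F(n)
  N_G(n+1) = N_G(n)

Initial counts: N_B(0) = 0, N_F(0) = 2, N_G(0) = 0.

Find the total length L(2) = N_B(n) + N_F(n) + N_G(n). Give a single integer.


Step 0: N_B=0, N_F=2, N_G=0, L=2
Step 1: N_B=0, N_F=2, N_G=0, L=2
Step 2: N_B=0, N_F=2, N_G=0, L=2

Answer: 2


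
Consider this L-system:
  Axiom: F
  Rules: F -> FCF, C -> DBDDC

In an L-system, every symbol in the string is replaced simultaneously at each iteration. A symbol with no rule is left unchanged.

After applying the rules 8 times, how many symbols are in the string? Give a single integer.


Answer: 1499

Derivation:
Step 0: length = 1
Step 1: length = 3
Step 2: length = 11
Step 3: length = 31
Step 4: length = 75
Step 5: length = 167
Step 6: length = 355
Step 7: length = 735
Step 8: length = 1499


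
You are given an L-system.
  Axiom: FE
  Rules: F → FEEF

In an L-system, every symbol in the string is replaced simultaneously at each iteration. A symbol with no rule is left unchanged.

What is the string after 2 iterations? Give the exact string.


Step 0: FE
Step 1: FEEFE
Step 2: FEEFEEFEEFE

Answer: FEEFEEFEEFE


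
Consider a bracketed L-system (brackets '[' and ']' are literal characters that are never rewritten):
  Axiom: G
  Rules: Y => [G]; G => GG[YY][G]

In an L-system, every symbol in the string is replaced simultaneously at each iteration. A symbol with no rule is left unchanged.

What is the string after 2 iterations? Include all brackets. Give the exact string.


Answer: GG[YY][G]GG[YY][G][[G][G]][GG[YY][G]]

Derivation:
Step 0: G
Step 1: GG[YY][G]
Step 2: GG[YY][G]GG[YY][G][[G][G]][GG[YY][G]]


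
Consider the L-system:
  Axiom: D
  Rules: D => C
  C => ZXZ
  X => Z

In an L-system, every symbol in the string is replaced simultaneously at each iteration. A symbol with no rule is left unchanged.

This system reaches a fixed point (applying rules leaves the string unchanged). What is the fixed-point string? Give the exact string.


Answer: ZZZ

Derivation:
Step 0: D
Step 1: C
Step 2: ZXZ
Step 3: ZZZ
Step 4: ZZZ  (unchanged — fixed point at step 3)


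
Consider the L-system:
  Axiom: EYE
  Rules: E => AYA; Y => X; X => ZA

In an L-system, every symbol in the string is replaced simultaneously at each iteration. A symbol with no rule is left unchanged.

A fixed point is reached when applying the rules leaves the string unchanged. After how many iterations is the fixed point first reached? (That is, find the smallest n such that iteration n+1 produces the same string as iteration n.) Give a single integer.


Step 0: EYE
Step 1: AYAXAYA
Step 2: AXAZAAXA
Step 3: AZAAZAAZAA
Step 4: AZAAZAAZAA  (unchanged — fixed point at step 3)

Answer: 3


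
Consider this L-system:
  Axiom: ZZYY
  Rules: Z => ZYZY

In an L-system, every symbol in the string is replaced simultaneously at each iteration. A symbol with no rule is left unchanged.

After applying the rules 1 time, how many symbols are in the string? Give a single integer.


Step 0: length = 4
Step 1: length = 10

Answer: 10


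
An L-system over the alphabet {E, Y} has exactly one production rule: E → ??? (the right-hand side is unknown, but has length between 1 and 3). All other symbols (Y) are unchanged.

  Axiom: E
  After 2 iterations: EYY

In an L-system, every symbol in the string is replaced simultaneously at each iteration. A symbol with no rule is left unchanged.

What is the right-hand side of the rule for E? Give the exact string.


Trying E → EY:
  Step 0: E
  Step 1: EY
  Step 2: EYY
Matches the given result.

Answer: EY


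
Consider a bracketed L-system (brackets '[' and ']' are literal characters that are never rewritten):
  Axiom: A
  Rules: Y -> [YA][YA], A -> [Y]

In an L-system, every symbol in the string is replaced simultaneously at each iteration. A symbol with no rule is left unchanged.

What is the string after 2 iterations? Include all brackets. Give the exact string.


Answer: [[YA][YA]]

Derivation:
Step 0: A
Step 1: [Y]
Step 2: [[YA][YA]]


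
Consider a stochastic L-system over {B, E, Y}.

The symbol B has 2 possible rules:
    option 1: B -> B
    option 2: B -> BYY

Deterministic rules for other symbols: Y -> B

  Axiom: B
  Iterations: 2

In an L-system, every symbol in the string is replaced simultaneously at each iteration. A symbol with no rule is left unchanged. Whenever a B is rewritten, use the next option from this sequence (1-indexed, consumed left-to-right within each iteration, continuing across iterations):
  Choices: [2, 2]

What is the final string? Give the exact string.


Step 0: B
Step 1: BYY  (used choices [2])
Step 2: BYYBB  (used choices [2])

Answer: BYYBB


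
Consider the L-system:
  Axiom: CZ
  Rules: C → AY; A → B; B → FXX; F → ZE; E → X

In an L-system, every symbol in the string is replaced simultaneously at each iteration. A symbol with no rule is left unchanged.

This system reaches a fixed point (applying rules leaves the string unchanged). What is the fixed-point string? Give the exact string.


Answer: ZXXXYZ

Derivation:
Step 0: CZ
Step 1: AYZ
Step 2: BYZ
Step 3: FXXYZ
Step 4: ZEXXYZ
Step 5: ZXXXYZ
Step 6: ZXXXYZ  (unchanged — fixed point at step 5)


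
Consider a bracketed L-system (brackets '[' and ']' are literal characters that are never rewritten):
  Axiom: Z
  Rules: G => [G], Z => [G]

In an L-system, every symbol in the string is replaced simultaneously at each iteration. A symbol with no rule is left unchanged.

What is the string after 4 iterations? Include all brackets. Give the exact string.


Step 0: Z
Step 1: [G]
Step 2: [[G]]
Step 3: [[[G]]]
Step 4: [[[[G]]]]

Answer: [[[[G]]]]


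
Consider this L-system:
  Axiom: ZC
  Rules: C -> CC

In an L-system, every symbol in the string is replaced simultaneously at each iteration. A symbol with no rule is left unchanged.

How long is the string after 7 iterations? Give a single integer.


Answer: 129

Derivation:
Step 0: length = 2
Step 1: length = 3
Step 2: length = 5
Step 3: length = 9
Step 4: length = 17
Step 5: length = 33
Step 6: length = 65
Step 7: length = 129


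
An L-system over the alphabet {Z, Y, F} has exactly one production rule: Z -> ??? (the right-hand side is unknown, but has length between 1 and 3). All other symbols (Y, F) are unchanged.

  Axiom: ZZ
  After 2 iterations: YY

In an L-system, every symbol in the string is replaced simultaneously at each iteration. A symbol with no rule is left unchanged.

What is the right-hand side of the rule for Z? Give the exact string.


Answer: Y

Derivation:
Trying Z -> Y:
  Step 0: ZZ
  Step 1: YY
  Step 2: YY
Matches the given result.


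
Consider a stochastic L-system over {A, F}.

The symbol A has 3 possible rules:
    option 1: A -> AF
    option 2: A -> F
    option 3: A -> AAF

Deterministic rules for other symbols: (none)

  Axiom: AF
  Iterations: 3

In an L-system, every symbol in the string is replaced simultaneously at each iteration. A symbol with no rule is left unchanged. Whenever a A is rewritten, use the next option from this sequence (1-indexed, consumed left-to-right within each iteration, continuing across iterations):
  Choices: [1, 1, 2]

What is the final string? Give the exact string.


Answer: FFFF

Derivation:
Step 0: AF
Step 1: AFF  (used choices [1])
Step 2: AFFF  (used choices [1])
Step 3: FFFF  (used choices [2])


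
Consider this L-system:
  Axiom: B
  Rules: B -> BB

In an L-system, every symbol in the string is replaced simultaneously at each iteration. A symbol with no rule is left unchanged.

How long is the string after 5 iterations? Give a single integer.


Step 0: length = 1
Step 1: length = 2
Step 2: length = 4
Step 3: length = 8
Step 4: length = 16
Step 5: length = 32

Answer: 32


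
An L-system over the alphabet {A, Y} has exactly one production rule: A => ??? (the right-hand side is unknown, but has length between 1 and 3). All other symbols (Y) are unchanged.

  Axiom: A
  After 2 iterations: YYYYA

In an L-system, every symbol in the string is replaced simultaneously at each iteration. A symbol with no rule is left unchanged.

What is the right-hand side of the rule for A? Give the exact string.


Answer: YYA

Derivation:
Trying A => YYA:
  Step 0: A
  Step 1: YYA
  Step 2: YYYYA
Matches the given result.


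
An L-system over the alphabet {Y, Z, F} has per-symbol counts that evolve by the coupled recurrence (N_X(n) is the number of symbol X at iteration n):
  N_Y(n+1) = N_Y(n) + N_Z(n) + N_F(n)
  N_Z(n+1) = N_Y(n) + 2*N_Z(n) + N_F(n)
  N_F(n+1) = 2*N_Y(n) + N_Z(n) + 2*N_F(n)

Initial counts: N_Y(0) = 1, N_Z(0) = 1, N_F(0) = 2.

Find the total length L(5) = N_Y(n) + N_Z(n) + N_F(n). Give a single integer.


Step 0: N_Y=1, N_Z=1, N_F=2, L=4
Step 1: N_Y=4, N_Z=5, N_F=7, L=16
Step 2: N_Y=16, N_Z=21, N_F=27, L=64
Step 3: N_Y=64, N_Z=85, N_F=107, L=256
Step 4: N_Y=256, N_Z=341, N_F=427, L=1024
Step 5: N_Y=1024, N_Z=1365, N_F=1707, L=4096

Answer: 4096


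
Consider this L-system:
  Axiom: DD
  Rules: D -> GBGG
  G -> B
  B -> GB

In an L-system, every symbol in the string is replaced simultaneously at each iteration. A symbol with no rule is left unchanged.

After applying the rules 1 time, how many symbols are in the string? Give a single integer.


Answer: 8

Derivation:
Step 0: length = 2
Step 1: length = 8


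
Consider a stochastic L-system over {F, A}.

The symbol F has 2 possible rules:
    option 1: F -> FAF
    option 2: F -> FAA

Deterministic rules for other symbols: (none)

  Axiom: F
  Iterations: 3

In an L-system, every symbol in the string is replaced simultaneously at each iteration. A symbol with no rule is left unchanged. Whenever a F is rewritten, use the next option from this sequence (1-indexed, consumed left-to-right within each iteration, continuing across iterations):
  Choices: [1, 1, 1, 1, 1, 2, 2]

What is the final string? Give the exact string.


Step 0: F
Step 1: FAF  (used choices [1])
Step 2: FAFAFAF  (used choices [1, 1])
Step 3: FAFAFAFAFAAAFAA  (used choices [1, 1, 2, 2])

Answer: FAFAFAFAFAAAFAA


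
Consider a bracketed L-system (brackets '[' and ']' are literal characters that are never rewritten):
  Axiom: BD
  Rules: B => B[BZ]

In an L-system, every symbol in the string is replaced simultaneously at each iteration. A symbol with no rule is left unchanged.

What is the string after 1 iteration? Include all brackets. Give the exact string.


Answer: B[BZ]D

Derivation:
Step 0: BD
Step 1: B[BZ]D


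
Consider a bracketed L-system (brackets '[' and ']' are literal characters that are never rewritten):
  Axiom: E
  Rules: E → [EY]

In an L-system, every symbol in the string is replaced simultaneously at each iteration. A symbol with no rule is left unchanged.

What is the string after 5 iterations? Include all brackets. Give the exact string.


Step 0: E
Step 1: [EY]
Step 2: [[EY]Y]
Step 3: [[[EY]Y]Y]
Step 4: [[[[EY]Y]Y]Y]
Step 5: [[[[[EY]Y]Y]Y]Y]

Answer: [[[[[EY]Y]Y]Y]Y]


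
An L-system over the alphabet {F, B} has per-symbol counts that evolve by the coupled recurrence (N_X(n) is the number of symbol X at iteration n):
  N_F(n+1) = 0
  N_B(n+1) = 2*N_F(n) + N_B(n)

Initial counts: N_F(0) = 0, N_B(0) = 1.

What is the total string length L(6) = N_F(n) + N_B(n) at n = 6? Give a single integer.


Step 0: N_F=0, N_B=1, L=1
Step 1: N_F=0, N_B=1, L=1
Step 2: N_F=0, N_B=1, L=1
Step 3: N_F=0, N_B=1, L=1
Step 4: N_F=0, N_B=1, L=1
Step 5: N_F=0, N_B=1, L=1
Step 6: N_F=0, N_B=1, L=1

Answer: 1


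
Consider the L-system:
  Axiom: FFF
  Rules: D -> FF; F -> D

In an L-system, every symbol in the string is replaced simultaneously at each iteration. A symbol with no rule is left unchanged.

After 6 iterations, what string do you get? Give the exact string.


Answer: FFFFFFFFFFFFFFFFFFFFFFFF

Derivation:
Step 0: FFF
Step 1: DDD
Step 2: FFFFFF
Step 3: DDDDDD
Step 4: FFFFFFFFFFFF
Step 5: DDDDDDDDDDDD
Step 6: FFFFFFFFFFFFFFFFFFFFFFFF


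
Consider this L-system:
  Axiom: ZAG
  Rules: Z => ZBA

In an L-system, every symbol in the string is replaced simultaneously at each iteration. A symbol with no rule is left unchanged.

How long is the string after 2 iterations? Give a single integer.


Step 0: length = 3
Step 1: length = 5
Step 2: length = 7

Answer: 7


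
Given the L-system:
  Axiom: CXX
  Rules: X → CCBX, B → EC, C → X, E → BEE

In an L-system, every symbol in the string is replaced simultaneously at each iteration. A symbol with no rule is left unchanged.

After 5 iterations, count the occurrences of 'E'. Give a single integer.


Answer: 68

Derivation:
Step 0: CXX  (0 'E')
Step 1: XCCBXCCBX  (0 'E')
Step 2: CCBXXXECCCBXXXECCCBX  (2 'E')
Step 3: XXECCCBXCCBXCCBXBEEXXXECCCBXCCBXCCBXBEEXXXECCCBX  (7 'E')
Step 4: CCBXCCBXBEEXXXECCCBXXXECCCBXXXECCCBXECBEEBEECCBXCCBXCCBXBEEXXXECCCBXXXECCCBXXXECCCBXECBEEBEECCBXCCBXCCBXBEEXXXECCCBX  (23 'E')
Step 5: XXECCCBXXXECCCBXECBEEBEECCBXCCBXCCBXBEEXXXECCCBXCCBXCCBXBEEXXXECCCBXCCBXCCBXBEEXXXECCCBXBEEXECBEEBEEECBEEBEEXXECCCBXXXECCCBXXXECCCBXECBEEBEECCBXCCBXCCBXBEEXXXECCCBXCCBXCCBXBEEXXXECCCBXCCBXCCBXBEEXXXECCCBXBEEXECBEEBEEECBEEBEEXXECCCBXXXECCCBXXXECCCBXECBEEBEECCBXCCBXCCBXBEEXXXECCCBX  (68 'E')


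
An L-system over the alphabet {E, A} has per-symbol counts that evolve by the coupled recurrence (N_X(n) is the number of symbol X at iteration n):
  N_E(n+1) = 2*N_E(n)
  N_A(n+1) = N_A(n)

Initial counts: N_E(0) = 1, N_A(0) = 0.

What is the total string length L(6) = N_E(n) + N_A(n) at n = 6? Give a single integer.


Answer: 64

Derivation:
Step 0: N_E=1, N_A=0, L=1
Step 1: N_E=2, N_A=0, L=2
Step 2: N_E=4, N_A=0, L=4
Step 3: N_E=8, N_A=0, L=8
Step 4: N_E=16, N_A=0, L=16
Step 5: N_E=32, N_A=0, L=32
Step 6: N_E=64, N_A=0, L=64


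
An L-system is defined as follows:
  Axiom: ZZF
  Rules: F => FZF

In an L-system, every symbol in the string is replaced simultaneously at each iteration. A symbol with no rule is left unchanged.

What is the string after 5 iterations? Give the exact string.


Answer: ZZFZFZFZFZFZFZFZFZFZFZFZFZFZFZFZFZFZFZFZFZFZFZFZFZFZFZFZFZFZFZFZF

Derivation:
Step 0: ZZF
Step 1: ZZFZF
Step 2: ZZFZFZFZF
Step 3: ZZFZFZFZFZFZFZFZF
Step 4: ZZFZFZFZFZFZFZFZFZFZFZFZFZFZFZFZF
Step 5: ZZFZFZFZFZFZFZFZFZFZFZFZFZFZFZFZFZFZFZFZFZFZFZFZFZFZFZFZFZFZFZFZF


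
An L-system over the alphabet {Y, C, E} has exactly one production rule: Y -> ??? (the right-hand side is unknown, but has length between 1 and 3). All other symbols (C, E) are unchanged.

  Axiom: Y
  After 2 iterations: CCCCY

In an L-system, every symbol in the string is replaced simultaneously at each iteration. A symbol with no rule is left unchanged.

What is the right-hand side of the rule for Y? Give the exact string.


Answer: CCY

Derivation:
Trying Y -> CCY:
  Step 0: Y
  Step 1: CCY
  Step 2: CCCCY
Matches the given result.


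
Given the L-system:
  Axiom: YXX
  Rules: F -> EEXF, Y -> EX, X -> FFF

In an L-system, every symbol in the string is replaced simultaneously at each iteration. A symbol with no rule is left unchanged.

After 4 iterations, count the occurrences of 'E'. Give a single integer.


Step 0: YXX  (0 'E')
Step 1: EXFFFFFF  (1 'E')
Step 2: EFFFEEXFEEXFEEXFEEXFEEXFEEXF  (13 'E')
Step 3: EEEXFEEXFEEXFEEFFFEEXFEEFFFEEXFEEFFFEEXFEEFFFEEXFEEFFFEEXFEEFFFEEXF  (31 'E')
Step 4: EEEFFFEEXFEEFFFEEXFEEFFFEEXFEEEEXFEEXFEEXFEEFFFEEXFEEEEXFEEXFEEXFEEFFFEEXFEEEEXFEEXFEEXFEEFFFEEXFEEEEXFEEXFEEXFEEFFFEEXFEEEEXFEEXFEEXFEEFFFEEXFEEEEXFEEXFEEXFEEFFFEEXF  (85 'E')

Answer: 85


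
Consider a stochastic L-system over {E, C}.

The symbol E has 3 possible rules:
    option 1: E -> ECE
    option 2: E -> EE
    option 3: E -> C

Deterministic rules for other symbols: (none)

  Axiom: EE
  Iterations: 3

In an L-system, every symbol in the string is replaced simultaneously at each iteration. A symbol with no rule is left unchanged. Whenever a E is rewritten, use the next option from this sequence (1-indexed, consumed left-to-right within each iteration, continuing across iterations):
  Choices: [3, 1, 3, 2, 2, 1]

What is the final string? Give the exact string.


Answer: CCCEEECE

Derivation:
Step 0: EE
Step 1: CECE  (used choices [3, 1])
Step 2: CCCEE  (used choices [3, 2])
Step 3: CCCEEECE  (used choices [2, 1])


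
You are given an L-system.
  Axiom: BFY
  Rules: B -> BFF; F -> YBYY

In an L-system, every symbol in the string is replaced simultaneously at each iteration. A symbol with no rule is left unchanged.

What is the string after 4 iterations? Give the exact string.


Answer: BFFYBYYYBYYYBFFYYYBFFYYYBFFYBYYYBYYYYYBFFYBYYYBYYYYYBFFYBYYYBYYYBFFYYYBFFYYYYY

Derivation:
Step 0: BFY
Step 1: BFFYBYYY
Step 2: BFFYBYYYBYYYBFFYYY
Step 3: BFFYBYYYBYYYBFFYYYBFFYYYBFFYBYYYBYYYYY
Step 4: BFFYBYYYBYYYBFFYYYBFFYYYBFFYBYYYBYYYYYBFFYBYYYBYYYYYBFFYBYYYBYYYBFFYYYBFFYYYYY


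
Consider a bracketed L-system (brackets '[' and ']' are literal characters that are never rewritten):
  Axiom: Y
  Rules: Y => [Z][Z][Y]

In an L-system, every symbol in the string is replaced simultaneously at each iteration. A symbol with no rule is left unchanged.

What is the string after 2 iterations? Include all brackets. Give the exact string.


Answer: [Z][Z][[Z][Z][Y]]

Derivation:
Step 0: Y
Step 1: [Z][Z][Y]
Step 2: [Z][Z][[Z][Z][Y]]


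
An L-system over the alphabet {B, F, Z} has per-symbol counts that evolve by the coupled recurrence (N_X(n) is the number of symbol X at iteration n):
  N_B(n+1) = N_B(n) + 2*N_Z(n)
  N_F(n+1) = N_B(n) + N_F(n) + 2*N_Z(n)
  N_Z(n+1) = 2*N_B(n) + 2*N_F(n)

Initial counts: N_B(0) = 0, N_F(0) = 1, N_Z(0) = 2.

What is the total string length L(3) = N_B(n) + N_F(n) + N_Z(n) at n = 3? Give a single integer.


Step 0: N_B=0, N_F=1, N_Z=2, L=3
Step 1: N_B=4, N_F=5, N_Z=2, L=11
Step 2: N_B=8, N_F=13, N_Z=18, L=39
Step 3: N_B=44, N_F=57, N_Z=42, L=143

Answer: 143


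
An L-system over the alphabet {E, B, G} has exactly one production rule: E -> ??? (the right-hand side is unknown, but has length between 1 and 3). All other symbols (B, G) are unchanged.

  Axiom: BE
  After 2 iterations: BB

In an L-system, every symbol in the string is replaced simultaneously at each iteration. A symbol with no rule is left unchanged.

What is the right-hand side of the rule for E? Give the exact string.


Answer: B

Derivation:
Trying E -> B:
  Step 0: BE
  Step 1: BB
  Step 2: BB
Matches the given result.


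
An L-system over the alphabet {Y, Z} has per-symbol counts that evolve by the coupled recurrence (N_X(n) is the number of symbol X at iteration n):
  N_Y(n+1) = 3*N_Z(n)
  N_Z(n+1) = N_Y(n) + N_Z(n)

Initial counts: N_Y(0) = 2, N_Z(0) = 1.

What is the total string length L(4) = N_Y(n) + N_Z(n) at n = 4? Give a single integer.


Step 0: N_Y=2, N_Z=1, L=3
Step 1: N_Y=3, N_Z=3, L=6
Step 2: N_Y=9, N_Z=6, L=15
Step 3: N_Y=18, N_Z=15, L=33
Step 4: N_Y=45, N_Z=33, L=78

Answer: 78


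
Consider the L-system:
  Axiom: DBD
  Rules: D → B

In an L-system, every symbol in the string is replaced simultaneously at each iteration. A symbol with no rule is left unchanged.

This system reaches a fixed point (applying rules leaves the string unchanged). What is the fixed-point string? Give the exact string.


Answer: BBB

Derivation:
Step 0: DBD
Step 1: BBB
Step 2: BBB  (unchanged — fixed point at step 1)


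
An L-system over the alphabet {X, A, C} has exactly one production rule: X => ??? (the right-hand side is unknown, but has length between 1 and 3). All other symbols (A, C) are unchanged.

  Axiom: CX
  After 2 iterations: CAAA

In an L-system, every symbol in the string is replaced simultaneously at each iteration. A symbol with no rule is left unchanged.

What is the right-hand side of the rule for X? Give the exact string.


Trying X => AAA:
  Step 0: CX
  Step 1: CAAA
  Step 2: CAAA
Matches the given result.

Answer: AAA


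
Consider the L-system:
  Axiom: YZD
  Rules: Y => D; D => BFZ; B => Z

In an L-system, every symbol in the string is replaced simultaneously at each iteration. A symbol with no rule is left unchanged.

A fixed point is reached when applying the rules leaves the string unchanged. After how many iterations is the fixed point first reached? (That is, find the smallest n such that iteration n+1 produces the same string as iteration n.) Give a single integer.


Answer: 3

Derivation:
Step 0: YZD
Step 1: DZBFZ
Step 2: BFZZZFZ
Step 3: ZFZZZFZ
Step 4: ZFZZZFZ  (unchanged — fixed point at step 3)


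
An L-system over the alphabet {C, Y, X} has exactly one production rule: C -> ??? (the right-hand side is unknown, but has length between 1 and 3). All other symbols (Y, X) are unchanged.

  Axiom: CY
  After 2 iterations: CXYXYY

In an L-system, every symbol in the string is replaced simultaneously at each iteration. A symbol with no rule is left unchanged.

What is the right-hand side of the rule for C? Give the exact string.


Trying C -> CXY:
  Step 0: CY
  Step 1: CXYY
  Step 2: CXYXYY
Matches the given result.

Answer: CXY


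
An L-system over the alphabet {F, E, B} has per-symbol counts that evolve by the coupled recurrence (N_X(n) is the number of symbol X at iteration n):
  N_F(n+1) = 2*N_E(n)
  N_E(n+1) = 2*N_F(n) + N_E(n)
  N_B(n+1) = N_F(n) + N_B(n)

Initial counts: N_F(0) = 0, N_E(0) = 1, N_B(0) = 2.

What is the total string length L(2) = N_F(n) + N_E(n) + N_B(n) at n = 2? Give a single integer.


Answer: 11

Derivation:
Step 0: N_F=0, N_E=1, N_B=2, L=3
Step 1: N_F=2, N_E=1, N_B=2, L=5
Step 2: N_F=2, N_E=5, N_B=4, L=11


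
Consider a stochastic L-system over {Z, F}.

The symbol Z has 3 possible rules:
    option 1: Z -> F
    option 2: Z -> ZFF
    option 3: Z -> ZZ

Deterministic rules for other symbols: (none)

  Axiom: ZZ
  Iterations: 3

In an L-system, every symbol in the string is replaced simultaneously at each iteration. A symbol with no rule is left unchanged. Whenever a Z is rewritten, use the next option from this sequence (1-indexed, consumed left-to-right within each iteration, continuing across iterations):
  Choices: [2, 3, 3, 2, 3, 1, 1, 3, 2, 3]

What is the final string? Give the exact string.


Answer: FFFFZZFFZFFZZ

Derivation:
Step 0: ZZ
Step 1: ZFFZZ  (used choices [2, 3])
Step 2: ZZFFZFFZZ  (used choices [3, 2, 3])
Step 3: FFFFZZFFZFFZZ  (used choices [1, 1, 3, 2, 3])


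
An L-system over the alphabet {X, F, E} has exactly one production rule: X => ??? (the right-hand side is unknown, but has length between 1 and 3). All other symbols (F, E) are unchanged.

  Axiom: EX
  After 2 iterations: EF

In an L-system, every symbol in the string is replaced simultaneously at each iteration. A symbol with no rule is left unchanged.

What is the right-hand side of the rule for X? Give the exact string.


Answer: F

Derivation:
Trying X => F:
  Step 0: EX
  Step 1: EF
  Step 2: EF
Matches the given result.


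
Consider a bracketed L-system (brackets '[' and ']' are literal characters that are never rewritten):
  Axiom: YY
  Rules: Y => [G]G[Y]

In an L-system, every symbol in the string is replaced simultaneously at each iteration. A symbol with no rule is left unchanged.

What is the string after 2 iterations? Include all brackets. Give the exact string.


Answer: [G]G[[G]G[Y]][G]G[[G]G[Y]]

Derivation:
Step 0: YY
Step 1: [G]G[Y][G]G[Y]
Step 2: [G]G[[G]G[Y]][G]G[[G]G[Y]]


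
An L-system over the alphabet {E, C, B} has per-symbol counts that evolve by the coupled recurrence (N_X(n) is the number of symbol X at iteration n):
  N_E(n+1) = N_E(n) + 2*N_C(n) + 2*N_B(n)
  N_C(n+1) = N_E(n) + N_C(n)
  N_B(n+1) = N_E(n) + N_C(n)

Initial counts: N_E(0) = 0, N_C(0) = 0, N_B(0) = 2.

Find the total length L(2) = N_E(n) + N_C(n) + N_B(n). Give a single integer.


Answer: 12

Derivation:
Step 0: N_E=0, N_C=0, N_B=2, L=2
Step 1: N_E=4, N_C=0, N_B=0, L=4
Step 2: N_E=4, N_C=4, N_B=4, L=12


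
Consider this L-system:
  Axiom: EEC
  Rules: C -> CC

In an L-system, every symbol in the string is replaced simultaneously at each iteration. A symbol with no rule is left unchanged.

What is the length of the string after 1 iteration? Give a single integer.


Step 0: length = 3
Step 1: length = 4

Answer: 4


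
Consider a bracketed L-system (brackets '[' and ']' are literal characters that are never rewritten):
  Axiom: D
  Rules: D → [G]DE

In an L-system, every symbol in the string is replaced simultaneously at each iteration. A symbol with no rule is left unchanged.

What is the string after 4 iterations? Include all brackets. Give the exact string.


Answer: [G][G][G][G]DEEEE

Derivation:
Step 0: D
Step 1: [G]DE
Step 2: [G][G]DEE
Step 3: [G][G][G]DEEE
Step 4: [G][G][G][G]DEEEE


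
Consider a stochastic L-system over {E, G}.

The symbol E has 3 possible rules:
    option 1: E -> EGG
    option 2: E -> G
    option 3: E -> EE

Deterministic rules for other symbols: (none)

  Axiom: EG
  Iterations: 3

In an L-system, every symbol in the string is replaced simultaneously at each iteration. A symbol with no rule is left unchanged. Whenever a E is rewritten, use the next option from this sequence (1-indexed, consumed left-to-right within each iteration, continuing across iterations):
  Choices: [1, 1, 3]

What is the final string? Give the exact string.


Answer: EEGGGGG

Derivation:
Step 0: EG
Step 1: EGGG  (used choices [1])
Step 2: EGGGGG  (used choices [1])
Step 3: EEGGGGG  (used choices [3])


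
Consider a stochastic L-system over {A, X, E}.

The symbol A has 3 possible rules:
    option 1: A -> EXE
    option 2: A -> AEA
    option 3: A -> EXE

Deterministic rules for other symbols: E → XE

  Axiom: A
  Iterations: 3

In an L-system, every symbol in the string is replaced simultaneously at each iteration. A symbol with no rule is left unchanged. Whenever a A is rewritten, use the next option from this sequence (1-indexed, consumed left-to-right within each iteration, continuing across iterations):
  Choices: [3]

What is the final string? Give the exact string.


Step 0: A
Step 1: EXE  (used choices [3])
Step 2: XEXXE  (used choices [])
Step 3: XXEXXXE  (used choices [])

Answer: XXEXXXE


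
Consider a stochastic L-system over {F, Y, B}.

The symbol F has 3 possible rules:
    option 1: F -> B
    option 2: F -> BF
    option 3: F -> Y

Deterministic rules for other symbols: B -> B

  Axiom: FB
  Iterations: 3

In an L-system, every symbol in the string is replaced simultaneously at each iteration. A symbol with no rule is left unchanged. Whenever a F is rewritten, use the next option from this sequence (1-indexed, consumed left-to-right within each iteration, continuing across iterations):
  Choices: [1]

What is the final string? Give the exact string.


Answer: BB

Derivation:
Step 0: FB
Step 1: BB  (used choices [1])
Step 2: BB  (used choices [])
Step 3: BB  (used choices [])


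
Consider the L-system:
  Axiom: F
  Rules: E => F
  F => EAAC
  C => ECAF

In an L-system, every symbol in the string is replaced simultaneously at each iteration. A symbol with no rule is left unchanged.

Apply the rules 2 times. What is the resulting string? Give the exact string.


Step 0: F
Step 1: EAAC
Step 2: FAAECAF

Answer: FAAECAF


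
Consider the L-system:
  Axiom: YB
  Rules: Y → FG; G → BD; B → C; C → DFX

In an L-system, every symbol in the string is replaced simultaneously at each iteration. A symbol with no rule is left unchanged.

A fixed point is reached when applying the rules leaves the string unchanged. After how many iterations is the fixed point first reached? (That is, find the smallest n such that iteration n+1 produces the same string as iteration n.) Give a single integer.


Answer: 4

Derivation:
Step 0: YB
Step 1: FGC
Step 2: FBDDFX
Step 3: FCDDFX
Step 4: FDFXDDFX
Step 5: FDFXDDFX  (unchanged — fixed point at step 4)


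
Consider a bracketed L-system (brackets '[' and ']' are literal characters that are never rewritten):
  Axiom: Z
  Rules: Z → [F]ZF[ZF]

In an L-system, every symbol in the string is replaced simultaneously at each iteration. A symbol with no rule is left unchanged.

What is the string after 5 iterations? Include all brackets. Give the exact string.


Step 0: Z
Step 1: [F]ZF[ZF]
Step 2: [F][F]ZF[ZF]F[[F]ZF[ZF]F]
Step 3: [F][F][F]ZF[ZF]F[[F]ZF[ZF]F]F[[F][F]ZF[ZF]F[[F]ZF[ZF]F]F]
Step 4: [F][F][F][F]ZF[ZF]F[[F]ZF[ZF]F]F[[F][F]ZF[ZF]F[[F]ZF[ZF]F]F]F[[F][F][F]ZF[ZF]F[[F]ZF[ZF]F]F[[F][F]ZF[ZF]F[[F]ZF[ZF]F]F]F]
Step 5: [F][F][F][F][F]ZF[ZF]F[[F]ZF[ZF]F]F[[F][F]ZF[ZF]F[[F]ZF[ZF]F]F]F[[F][F][F]ZF[ZF]F[[F]ZF[ZF]F]F[[F][F]ZF[ZF]F[[F]ZF[ZF]F]F]F]F[[F][F][F][F]ZF[ZF]F[[F]ZF[ZF]F]F[[F][F]ZF[ZF]F[[F]ZF[ZF]F]F]F[[F][F][F]ZF[ZF]F[[F]ZF[ZF]F]F[[F][F]ZF[ZF]F[[F]ZF[ZF]F]F]F]F]

Answer: [F][F][F][F][F]ZF[ZF]F[[F]ZF[ZF]F]F[[F][F]ZF[ZF]F[[F]ZF[ZF]F]F]F[[F][F][F]ZF[ZF]F[[F]ZF[ZF]F]F[[F][F]ZF[ZF]F[[F]ZF[ZF]F]F]F]F[[F][F][F][F]ZF[ZF]F[[F]ZF[ZF]F]F[[F][F]ZF[ZF]F[[F]ZF[ZF]F]F]F[[F][F][F]ZF[ZF]F[[F]ZF[ZF]F]F[[F][F]ZF[ZF]F[[F]ZF[ZF]F]F]F]F]


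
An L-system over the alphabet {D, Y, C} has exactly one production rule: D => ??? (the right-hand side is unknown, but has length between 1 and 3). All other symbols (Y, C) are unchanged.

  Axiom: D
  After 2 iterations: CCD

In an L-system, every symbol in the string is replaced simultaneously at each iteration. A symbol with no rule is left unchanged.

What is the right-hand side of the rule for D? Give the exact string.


Answer: CD

Derivation:
Trying D => CD:
  Step 0: D
  Step 1: CD
  Step 2: CCD
Matches the given result.


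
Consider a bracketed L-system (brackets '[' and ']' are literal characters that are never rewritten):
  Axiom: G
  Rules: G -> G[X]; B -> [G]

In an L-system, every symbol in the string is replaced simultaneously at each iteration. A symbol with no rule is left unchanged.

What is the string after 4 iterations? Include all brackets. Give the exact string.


Step 0: G
Step 1: G[X]
Step 2: G[X][X]
Step 3: G[X][X][X]
Step 4: G[X][X][X][X]

Answer: G[X][X][X][X]


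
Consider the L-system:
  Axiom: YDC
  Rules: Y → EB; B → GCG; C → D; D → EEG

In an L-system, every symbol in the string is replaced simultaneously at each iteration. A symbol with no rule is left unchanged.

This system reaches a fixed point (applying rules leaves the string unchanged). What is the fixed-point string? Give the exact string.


Step 0: YDC
Step 1: EBEEGD
Step 2: EGCGEEGEEG
Step 3: EGDGEEGEEG
Step 4: EGEEGGEEGEEG
Step 5: EGEEGGEEGEEG  (unchanged — fixed point at step 4)

Answer: EGEEGGEEGEEG


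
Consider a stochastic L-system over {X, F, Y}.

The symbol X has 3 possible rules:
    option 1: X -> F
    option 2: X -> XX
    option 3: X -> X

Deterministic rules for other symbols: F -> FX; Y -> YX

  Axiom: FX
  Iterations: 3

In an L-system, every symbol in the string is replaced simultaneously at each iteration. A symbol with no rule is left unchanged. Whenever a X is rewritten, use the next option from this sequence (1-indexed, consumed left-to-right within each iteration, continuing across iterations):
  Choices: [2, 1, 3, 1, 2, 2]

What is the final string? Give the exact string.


Step 0: FX
Step 1: FXXX  (used choices [2])
Step 2: FXFXF  (used choices [1, 3, 1])
Step 3: FXXXFXXXFX  (used choices [2, 2])

Answer: FXXXFXXXFX


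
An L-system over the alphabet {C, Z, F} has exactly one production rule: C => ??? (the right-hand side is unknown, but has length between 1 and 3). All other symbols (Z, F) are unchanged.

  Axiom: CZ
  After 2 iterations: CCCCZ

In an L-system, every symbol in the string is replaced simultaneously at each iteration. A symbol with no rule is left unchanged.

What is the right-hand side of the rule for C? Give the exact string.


Answer: CC

Derivation:
Trying C => CC:
  Step 0: CZ
  Step 1: CCZ
  Step 2: CCCCZ
Matches the given result.


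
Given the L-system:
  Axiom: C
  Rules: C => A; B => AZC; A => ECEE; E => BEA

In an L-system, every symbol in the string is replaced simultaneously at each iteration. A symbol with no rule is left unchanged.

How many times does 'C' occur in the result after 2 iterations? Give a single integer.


Step 0: C  (1 'C')
Step 1: A  (0 'C')
Step 2: ECEE  (1 'C')

Answer: 1


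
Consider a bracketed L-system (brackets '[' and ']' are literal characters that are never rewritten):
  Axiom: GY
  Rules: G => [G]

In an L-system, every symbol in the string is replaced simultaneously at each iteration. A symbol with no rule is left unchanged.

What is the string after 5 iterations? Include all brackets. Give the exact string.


Answer: [[[[[G]]]]]Y

Derivation:
Step 0: GY
Step 1: [G]Y
Step 2: [[G]]Y
Step 3: [[[G]]]Y
Step 4: [[[[G]]]]Y
Step 5: [[[[[G]]]]]Y


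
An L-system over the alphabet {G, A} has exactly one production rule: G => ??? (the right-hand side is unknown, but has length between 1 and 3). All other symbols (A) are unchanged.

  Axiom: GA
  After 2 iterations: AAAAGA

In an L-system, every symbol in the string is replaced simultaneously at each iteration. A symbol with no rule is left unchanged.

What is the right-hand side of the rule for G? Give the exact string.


Answer: AAG

Derivation:
Trying G => AAG:
  Step 0: GA
  Step 1: AAGA
  Step 2: AAAAGA
Matches the given result.


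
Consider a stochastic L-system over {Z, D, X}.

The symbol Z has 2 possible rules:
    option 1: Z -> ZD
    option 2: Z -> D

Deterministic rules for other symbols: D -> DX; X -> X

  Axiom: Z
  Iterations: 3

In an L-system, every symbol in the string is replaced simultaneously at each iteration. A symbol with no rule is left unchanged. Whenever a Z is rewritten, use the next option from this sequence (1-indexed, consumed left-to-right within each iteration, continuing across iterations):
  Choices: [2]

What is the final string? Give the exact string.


Step 0: Z
Step 1: D  (used choices [2])
Step 2: DX  (used choices [])
Step 3: DXX  (used choices [])

Answer: DXX


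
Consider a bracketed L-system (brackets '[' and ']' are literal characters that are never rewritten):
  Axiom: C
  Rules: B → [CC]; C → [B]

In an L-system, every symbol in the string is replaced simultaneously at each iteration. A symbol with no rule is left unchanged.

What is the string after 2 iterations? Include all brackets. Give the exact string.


Step 0: C
Step 1: [B]
Step 2: [[CC]]

Answer: [[CC]]


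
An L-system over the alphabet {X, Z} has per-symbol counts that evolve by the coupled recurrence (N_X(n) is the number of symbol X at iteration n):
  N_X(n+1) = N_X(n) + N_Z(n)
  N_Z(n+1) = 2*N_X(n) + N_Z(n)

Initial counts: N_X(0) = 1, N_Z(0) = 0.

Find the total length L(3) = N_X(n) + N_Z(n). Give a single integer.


Step 0: N_X=1, N_Z=0, L=1
Step 1: N_X=1, N_Z=2, L=3
Step 2: N_X=3, N_Z=4, L=7
Step 3: N_X=7, N_Z=10, L=17

Answer: 17


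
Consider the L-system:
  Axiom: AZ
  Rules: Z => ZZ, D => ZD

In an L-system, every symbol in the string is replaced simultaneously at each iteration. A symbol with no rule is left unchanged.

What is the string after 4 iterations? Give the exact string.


Answer: AZZZZZZZZZZZZZZZZ

Derivation:
Step 0: AZ
Step 1: AZZ
Step 2: AZZZZ
Step 3: AZZZZZZZZ
Step 4: AZZZZZZZZZZZZZZZZ


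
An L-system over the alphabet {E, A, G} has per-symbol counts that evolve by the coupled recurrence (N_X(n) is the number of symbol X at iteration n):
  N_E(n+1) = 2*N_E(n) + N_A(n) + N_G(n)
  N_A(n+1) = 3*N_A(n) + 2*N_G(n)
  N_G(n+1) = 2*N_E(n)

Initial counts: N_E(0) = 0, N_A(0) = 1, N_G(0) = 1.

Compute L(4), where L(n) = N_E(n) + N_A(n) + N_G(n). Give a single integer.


Answer: 414

Derivation:
Step 0: N_E=0, N_A=1, N_G=1, L=2
Step 1: N_E=2, N_A=5, N_G=0, L=7
Step 2: N_E=9, N_A=15, N_G=4, L=28
Step 3: N_E=37, N_A=53, N_G=18, L=108
Step 4: N_E=145, N_A=195, N_G=74, L=414


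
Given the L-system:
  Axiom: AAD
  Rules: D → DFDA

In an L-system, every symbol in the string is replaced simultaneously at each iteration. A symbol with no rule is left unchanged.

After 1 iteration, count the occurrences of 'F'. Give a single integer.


Answer: 1

Derivation:
Step 0: AAD  (0 'F')
Step 1: AADFDA  (1 'F')


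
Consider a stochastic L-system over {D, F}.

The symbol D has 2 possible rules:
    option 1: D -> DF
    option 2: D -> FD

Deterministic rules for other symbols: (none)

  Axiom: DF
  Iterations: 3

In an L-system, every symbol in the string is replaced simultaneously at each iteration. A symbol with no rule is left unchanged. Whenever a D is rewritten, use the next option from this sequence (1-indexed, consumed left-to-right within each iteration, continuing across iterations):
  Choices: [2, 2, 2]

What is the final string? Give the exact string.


Step 0: DF
Step 1: FDF  (used choices [2])
Step 2: FFDF  (used choices [2])
Step 3: FFFDF  (used choices [2])

Answer: FFFDF
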